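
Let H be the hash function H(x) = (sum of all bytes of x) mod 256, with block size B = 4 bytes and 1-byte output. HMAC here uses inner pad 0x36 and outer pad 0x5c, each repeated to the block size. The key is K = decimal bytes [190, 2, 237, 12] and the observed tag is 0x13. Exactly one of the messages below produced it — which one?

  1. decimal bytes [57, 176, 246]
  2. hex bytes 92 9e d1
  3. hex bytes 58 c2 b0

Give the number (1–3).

Key decimal bytes [190, 2, 237, 12] = be 02 ed 0c is exactly B = 4 bytes: K' = be 02 ed 0c.
K' ⊕ ipad = 88 34 db 3a; K' ⊕ opad = e2 5e b1 50.
m1: inner = H(88 34 db 3a 39 b0 f6) = b0; tag = H(e2 5e b1 50 b0) = f1
m2: inner = H(88 34 db 3a 92 9e d1) = d2; tag = H(e2 5e b1 50 d2) = 13 ← matches
m3: inner = H(88 34 db 3a 58 c2 b0) = 9b; tag = H(e2 5e b1 50 9b) = dc

2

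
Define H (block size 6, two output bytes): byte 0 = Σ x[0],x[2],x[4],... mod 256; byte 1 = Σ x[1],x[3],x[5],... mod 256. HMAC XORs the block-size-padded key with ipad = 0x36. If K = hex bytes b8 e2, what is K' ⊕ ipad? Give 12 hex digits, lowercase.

8ed436363636

Key hex bytes b8 e2 is 2 bytes ≤ B = 6; zero-pad to 6 bytes: K' = b8 e2 00 00 00 00.
XOR each byte with 0x36: b8⊕36=8e, e2⊕36=d4, 00⊕36=36, 00⊕36=36, 00⊕36=36, 00⊕36=36.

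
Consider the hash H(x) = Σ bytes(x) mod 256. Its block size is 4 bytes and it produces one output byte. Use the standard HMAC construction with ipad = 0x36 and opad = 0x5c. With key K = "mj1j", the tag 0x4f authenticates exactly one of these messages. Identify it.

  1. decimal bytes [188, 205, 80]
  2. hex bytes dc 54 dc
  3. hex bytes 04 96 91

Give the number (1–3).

Key "mj1j" = 6d 6a 31 6a is exactly B = 4 bytes: K' = 6d 6a 31 6a.
K' ⊕ ipad = 5b 5c 07 5c; K' ⊕ opad = 31 36 6d 36.
m1: inner = H(5b 5c 07 5c bc cd 50) = f3; tag = H(31 36 6d 36 f3) = fd
m2: inner = H(5b 5c 07 5c dc 54 dc) = 26; tag = H(31 36 6d 36 26) = 30
m3: inner = H(5b 5c 07 5c 04 96 91) = 45; tag = H(31 36 6d 36 45) = 4f ← matches

3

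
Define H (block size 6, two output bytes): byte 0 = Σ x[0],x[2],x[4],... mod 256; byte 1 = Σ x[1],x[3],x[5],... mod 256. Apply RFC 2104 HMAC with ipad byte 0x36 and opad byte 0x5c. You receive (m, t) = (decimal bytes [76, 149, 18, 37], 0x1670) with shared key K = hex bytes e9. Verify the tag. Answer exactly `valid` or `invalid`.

Key hex bytes e9 is 1 byte ≤ B = 6; zero-pad to 6 bytes: K' = e9 00 00 00 00 00.
K' ⊕ ipad = df 36 36 36 36 36; K' ⊕ opad = b5 5c 5c 5c 5c 5c.
Inner hash: even-index sum = 425 mod 256 = 169; odd-index sum = 348 mod 256 = 92 → a9 5c.
Outer hash (recomputed tag): even-index sum = 534 mod 256 = 22; odd-index sum = 368 mod 256 = 112 → 16 70.
Recomputed tag = 1670; claimed = 1670 → match.

valid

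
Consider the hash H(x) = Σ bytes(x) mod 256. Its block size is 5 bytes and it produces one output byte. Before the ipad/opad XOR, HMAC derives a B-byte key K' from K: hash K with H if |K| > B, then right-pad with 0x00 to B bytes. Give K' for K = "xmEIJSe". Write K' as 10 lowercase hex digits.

|K| = 7 > B = 5, so first hash the key.
H(K): sum = 120+109+69+73+74+83+101 = 629; mod 256 = 117 → 75.
Zero-pad H(K) = 75 to 5 bytes: K' = 75 00 00 00 00.

7500000000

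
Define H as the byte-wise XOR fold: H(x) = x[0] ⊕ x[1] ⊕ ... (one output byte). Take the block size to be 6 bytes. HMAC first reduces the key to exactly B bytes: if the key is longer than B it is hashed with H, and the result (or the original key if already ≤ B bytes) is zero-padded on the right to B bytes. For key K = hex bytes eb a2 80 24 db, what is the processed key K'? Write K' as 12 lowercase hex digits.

Key hex bytes eb a2 80 24 db is 5 bytes ≤ B = 6; zero-pad to 6 bytes: K' = eb a2 80 24 db 00.

eba28024db00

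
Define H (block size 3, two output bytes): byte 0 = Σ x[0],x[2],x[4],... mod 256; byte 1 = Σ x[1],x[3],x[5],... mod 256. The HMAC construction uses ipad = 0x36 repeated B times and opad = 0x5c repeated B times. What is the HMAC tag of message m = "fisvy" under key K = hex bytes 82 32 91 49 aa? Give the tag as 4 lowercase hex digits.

dcc7

Key hex bytes 82 32 91 49 aa is 5 bytes > B = 3, so hash it first: H(key) = bd 7b, then zero-pad to 3 bytes: K' = bd 7b 00.
K' ⊕ ipad = 8b 4d 36.  K' ⊕ opad = e1 27 5c.
Inner input = (K'⊕ipad) ∥ m = 8b 4d 36 ∥ 66 69 73 76 79.
Inner hash: even-index sum = 416 mod 256 = 160; odd-index sum = 415 mod 256 = 159 → a0 9f.
Outer input = (K'⊕opad) ∥ inner = e1 27 5c ∥ a0 9f.
Outer hash (tag): even-index sum = 476 mod 256 = 220; odd-index sum = 199 mod 256 = 199 → dc c7.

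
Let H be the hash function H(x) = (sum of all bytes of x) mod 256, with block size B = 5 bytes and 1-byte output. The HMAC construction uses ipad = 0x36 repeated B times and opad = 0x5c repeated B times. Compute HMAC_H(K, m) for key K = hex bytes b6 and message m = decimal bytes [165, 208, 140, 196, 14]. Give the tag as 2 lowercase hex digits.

85

Key hex bytes b6 is 1 byte ≤ B = 5; zero-pad to 5 bytes: K' = b6 00 00 00 00.
K' ⊕ ipad = 80 36 36 36 36.  K' ⊕ opad = ea 5c 5c 5c 5c.
Inner input = (K'⊕ipad) ∥ m = 80 36 36 36 36 ∥ a5 d0 8c c4 0e.
Inner hash: sum = 128+54+54+54+54+165+208+140+196+14 = 1067; mod 256 = 43 → 2b.
Outer input = (K'⊕opad) ∥ inner = ea 5c 5c 5c 5c ∥ 2b.
Outer hash (tag): sum = 234+92+92+92+92+43 = 645; mod 256 = 133 → 85.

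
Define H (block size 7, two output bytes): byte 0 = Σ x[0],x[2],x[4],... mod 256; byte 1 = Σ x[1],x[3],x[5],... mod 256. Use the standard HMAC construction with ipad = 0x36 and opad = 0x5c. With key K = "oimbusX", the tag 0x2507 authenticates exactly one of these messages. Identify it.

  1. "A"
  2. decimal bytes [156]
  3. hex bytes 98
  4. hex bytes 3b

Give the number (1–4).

2

Key "oimbusX" = 6f 69 6d 62 75 73 58 is exactly B = 7 bytes: K' = 6f 69 6d 62 75 73 58.
K' ⊕ ipad = 59 5f 5b 54 43 45 6e; K' ⊕ opad = 33 35 31 3e 29 2f 04.
m1: inner = H(59 5f 5b 54 43 45 6e 41) = 65 39; tag = H(33 35 31 3e 29 2f 04 65 39) = ca07
m2: inner = H(59 5f 5b 54 43 45 6e 9c) = 65 94; tag = H(33 35 31 3e 29 2f 04 65 94) = 2507 ← matches
m3: inner = H(59 5f 5b 54 43 45 6e 98) = 65 90; tag = H(33 35 31 3e 29 2f 04 65 90) = 2107
m4: inner = H(59 5f 5b 54 43 45 6e 3b) = 65 33; tag = H(33 35 31 3e 29 2f 04 65 33) = c407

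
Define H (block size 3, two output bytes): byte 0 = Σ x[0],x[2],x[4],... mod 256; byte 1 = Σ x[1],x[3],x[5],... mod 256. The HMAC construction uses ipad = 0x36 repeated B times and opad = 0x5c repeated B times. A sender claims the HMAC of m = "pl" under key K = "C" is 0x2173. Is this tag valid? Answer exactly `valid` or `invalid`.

valid

Key "C" = 43 is 1 byte ≤ B = 3; zero-pad to 3 bytes: K' = 43 00 00.
K' ⊕ ipad = 75 36 36; K' ⊕ opad = 1f 5c 5c.
Inner hash: even-index sum = 279 mod 256 = 23; odd-index sum = 166 mod 256 = 166 → 17 a6.
Outer hash (recomputed tag): even-index sum = 289 mod 256 = 33; odd-index sum = 115 mod 256 = 115 → 21 73.
Recomputed tag = 2173; claimed = 2173 → match.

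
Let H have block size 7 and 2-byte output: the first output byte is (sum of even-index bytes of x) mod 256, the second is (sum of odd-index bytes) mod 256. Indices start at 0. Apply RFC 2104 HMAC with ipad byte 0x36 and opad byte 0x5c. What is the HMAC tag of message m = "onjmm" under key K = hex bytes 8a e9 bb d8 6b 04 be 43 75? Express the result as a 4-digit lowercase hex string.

c35e

Key hex bytes 8a e9 bb d8 6b 04 be 43 75 is 9 bytes > B = 7, so hash it first: H(key) = e3 08, then zero-pad to 7 bytes: K' = e3 08 00 00 00 00 00.
K' ⊕ ipad = d5 3e 36 36 36 36 36.  K' ⊕ opad = bf 54 5c 5c 5c 5c 5c.
Inner input = (K'⊕ipad) ∥ m = d5 3e 36 36 36 36 36 ∥ 6f 6e 6a 6d 6d.
Inner hash: even-index sum = 594 mod 256 = 82; odd-index sum = 496 mod 256 = 240 → 52 f0.
Outer input = (K'⊕opad) ∥ inner = bf 54 5c 5c 5c 5c 5c ∥ 52 f0.
Outer hash (tag): even-index sum = 707 mod 256 = 195; odd-index sum = 350 mod 256 = 94 → c3 5e.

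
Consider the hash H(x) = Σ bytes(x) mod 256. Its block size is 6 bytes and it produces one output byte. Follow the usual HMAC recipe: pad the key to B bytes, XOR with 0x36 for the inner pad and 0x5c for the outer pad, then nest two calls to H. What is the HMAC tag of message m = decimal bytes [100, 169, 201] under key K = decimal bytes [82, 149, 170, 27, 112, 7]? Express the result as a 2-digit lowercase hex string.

Key decimal bytes [82, 149, 170, 27, 112, 7] = 52 95 aa 1b 70 07 is exactly B = 6 bytes: K' = 52 95 aa 1b 70 07.
K' ⊕ ipad = 64 a3 9c 2d 46 31.  K' ⊕ opad = 0e c9 f6 47 2c 5b.
Inner input = (K'⊕ipad) ∥ m = 64 a3 9c 2d 46 31 ∥ 64 a9 c9.
Inner hash: sum = 100+163+156+45+70+49+100+169+201 = 1053; mod 256 = 29 → 1d.
Outer input = (K'⊕opad) ∥ inner = 0e c9 f6 47 2c 5b ∥ 1d.
Outer hash (tag): sum = 14+201+246+71+44+91+29 = 696; mod 256 = 184 → b8.

b8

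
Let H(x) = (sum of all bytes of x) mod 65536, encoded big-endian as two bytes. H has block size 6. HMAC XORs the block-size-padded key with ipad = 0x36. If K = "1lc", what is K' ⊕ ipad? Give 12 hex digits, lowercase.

075a55363636

Key "1lc" = 31 6c 63 is 3 bytes ≤ B = 6; zero-pad to 6 bytes: K' = 31 6c 63 00 00 00.
XOR each byte with 0x36: 31⊕36=07, 6c⊕36=5a, 63⊕36=55, 00⊕36=36, 00⊕36=36, 00⊕36=36.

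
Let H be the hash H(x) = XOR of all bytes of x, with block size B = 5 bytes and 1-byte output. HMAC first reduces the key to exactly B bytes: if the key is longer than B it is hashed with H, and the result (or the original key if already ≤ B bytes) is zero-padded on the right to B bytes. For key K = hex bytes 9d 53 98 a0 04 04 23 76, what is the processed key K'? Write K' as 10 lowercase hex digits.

a300000000

|K| = 8 > B = 5, so first hash the key.
H(K): XOR 9d⊕53⊕98⊕a0⊕04⊕04⊕23⊕76 = a3.
Zero-pad H(K) = a3 to 5 bytes: K' = a3 00 00 00 00.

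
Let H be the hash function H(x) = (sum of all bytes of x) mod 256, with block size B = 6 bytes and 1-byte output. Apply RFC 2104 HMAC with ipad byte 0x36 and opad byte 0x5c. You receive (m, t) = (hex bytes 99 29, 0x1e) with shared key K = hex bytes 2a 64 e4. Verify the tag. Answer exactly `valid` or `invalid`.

valid

Key hex bytes 2a 64 e4 is 3 bytes ≤ B = 6; zero-pad to 6 bytes: K' = 2a 64 e4 00 00 00.
K' ⊕ ipad = 1c 52 d2 36 36 36; K' ⊕ opad = 76 38 b8 5c 5c 5c.
Inner hash: sum = 28+82+210+54+54+54+153+41 = 676; mod 256 = 164 → a4.
Outer hash (recomputed tag): sum = 118+56+184+92+92+92+164 = 798; mod 256 = 30 → 1e.
Recomputed tag = 1e; claimed = 1e → match.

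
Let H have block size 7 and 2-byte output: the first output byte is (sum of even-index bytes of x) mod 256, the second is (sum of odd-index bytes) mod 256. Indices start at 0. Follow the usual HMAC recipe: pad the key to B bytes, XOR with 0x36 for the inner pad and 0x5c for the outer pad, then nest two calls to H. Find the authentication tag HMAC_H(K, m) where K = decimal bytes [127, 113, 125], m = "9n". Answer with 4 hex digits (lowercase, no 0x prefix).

Key decimal bytes [127, 113, 125] = 7f 71 7d is 3 bytes ≤ B = 7; zero-pad to 7 bytes: K' = 7f 71 7d 00 00 00 00.
K' ⊕ ipad = 49 47 4b 36 36 36 36.  K' ⊕ opad = 23 2d 21 5c 5c 5c 5c.
Inner input = (K'⊕ipad) ∥ m = 49 47 4b 36 36 36 36 ∥ 39 6e.
Inner hash: even-index sum = 366 mod 256 = 110; odd-index sum = 236 mod 256 = 236 → 6e ec.
Outer input = (K'⊕opad) ∥ inner = 23 2d 21 5c 5c 5c 5c ∥ 6e ec.
Outer hash (tag): even-index sum = 488 mod 256 = 232; odd-index sum = 339 mod 256 = 83 → e8 53.

e853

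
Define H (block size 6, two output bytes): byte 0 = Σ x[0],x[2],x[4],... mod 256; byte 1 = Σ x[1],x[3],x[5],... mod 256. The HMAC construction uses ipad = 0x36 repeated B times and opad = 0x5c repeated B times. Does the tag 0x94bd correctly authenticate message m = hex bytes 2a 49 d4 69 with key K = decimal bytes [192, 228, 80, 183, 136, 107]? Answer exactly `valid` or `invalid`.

Key decimal bytes [192, 228, 80, 183, 136, 107] = c0 e4 50 b7 88 6b is exactly B = 6 bytes: K' = c0 e4 50 b7 88 6b.
K' ⊕ ipad = f6 d2 66 81 be 5d; K' ⊕ opad = 9c b8 0c eb d4 37.
Inner hash: even-index sum = 792 mod 256 = 24; odd-index sum = 610 mod 256 = 98 → 18 62.
Outer hash (recomputed tag): even-index sum = 404 mod 256 = 148; odd-index sum = 572 mod 256 = 60 → 94 3c.
Recomputed tag = 943c; claimed = 94bd → mismatch.

invalid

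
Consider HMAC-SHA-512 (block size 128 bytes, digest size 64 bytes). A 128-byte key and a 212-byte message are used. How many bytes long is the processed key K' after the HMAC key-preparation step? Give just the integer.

128

Key is 128 ≤ 128 bytes, zero-padded: |K'| = 128.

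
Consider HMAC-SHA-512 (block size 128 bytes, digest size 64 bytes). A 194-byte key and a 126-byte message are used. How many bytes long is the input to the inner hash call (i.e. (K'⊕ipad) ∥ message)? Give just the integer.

Key is 194 > 128 bytes, so it is hashed to 64 bytes then zero-padded to 128: |K'| = 128.
Inner input = (K'⊕ipad) ∥ m → 128 + 126 = 254 bytes.

254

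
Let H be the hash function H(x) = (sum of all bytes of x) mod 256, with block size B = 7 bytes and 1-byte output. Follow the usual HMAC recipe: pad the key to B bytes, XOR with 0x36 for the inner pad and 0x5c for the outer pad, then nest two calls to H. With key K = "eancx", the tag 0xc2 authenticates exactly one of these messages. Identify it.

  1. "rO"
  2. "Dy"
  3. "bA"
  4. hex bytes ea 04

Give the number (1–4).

Key "eancx" = 65 61 6e 63 78 is 5 bytes ≤ B = 7; zero-pad to 7 bytes: K' = 65 61 6e 63 78 00 00.
K' ⊕ ipad = 53 57 58 55 4e 36 36; K' ⊕ opad = 39 3d 32 3f 24 5c 5c.
m1: inner = H(53 57 58 55 4e 36 36 72 4f) = d2; tag = H(39 3d 32 3f 24 5c 5c d2) = 95
m2: inner = H(53 57 58 55 4e 36 36 44 79) = ce; tag = H(39 3d 32 3f 24 5c 5c ce) = 91
m3: inner = H(53 57 58 55 4e 36 36 62 41) = b4; tag = H(39 3d 32 3f 24 5c 5c b4) = 77
m4: inner = H(53 57 58 55 4e 36 36 ea 04) = ff; tag = H(39 3d 32 3f 24 5c 5c ff) = c2 ← matches

4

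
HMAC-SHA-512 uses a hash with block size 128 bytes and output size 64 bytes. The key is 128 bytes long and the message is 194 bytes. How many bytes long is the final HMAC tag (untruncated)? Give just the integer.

The tag is one SHA-512 digest: 64 bytes.

64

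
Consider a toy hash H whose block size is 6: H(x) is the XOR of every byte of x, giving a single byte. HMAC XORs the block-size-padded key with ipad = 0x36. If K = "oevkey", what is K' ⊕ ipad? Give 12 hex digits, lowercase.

5953405d534f

Key "oevkey" = 6f 65 76 6b 65 79 is exactly B = 6 bytes: K' = 6f 65 76 6b 65 79.
XOR each byte with 0x36: 6f⊕36=59, 65⊕36=53, 76⊕36=40, 6b⊕36=5d, 65⊕36=53, 79⊕36=4f.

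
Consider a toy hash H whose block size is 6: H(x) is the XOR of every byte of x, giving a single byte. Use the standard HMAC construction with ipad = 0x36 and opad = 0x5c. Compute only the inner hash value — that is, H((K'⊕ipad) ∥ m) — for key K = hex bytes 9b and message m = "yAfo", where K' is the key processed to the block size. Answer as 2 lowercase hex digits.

aa

Key hex bytes 9b is 1 byte ≤ B = 6; zero-pad to 6 bytes: K' = 9b 00 00 00 00 00.
K' ⊕ ipad = ad 36 36 36 36 36.
Inner input = ad 36 36 36 36 36 ∥ 79 41 66 6f.
Inner hash: XOR ad⊕36⊕36⊕36⊕36⊕36⊕79⊕41⊕66⊕6f = aa.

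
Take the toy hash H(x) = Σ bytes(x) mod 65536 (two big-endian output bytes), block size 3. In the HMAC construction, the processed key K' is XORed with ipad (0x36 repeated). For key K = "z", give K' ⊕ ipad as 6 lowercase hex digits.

4c3636

Key "z" = 7a is 1 byte ≤ B = 3; zero-pad to 3 bytes: K' = 7a 00 00.
XOR each byte with 0x36: 7a⊕36=4c, 00⊕36=36, 00⊕36=36.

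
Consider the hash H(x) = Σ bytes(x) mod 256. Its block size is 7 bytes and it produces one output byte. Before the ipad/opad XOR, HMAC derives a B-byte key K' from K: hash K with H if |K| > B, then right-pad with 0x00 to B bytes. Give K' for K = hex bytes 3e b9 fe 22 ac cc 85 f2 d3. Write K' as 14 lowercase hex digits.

|K| = 9 > B = 7, so first hash the key.
H(K): sum = 62+185+254+34+172+204+133+242+211 = 1497; mod 256 = 217 → d9.
Zero-pad H(K) = d9 to 7 bytes: K' = d9 00 00 00 00 00 00.

d9000000000000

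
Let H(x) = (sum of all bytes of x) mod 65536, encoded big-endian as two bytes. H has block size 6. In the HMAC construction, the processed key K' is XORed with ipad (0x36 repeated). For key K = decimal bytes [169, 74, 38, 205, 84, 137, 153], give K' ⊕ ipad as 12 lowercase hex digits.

Key decimal bytes [169, 74, 38, 205, 84, 137, 153] = a9 4a 26 cd 54 89 99 is 7 bytes > B = 6, so hash it first: H(key) = 03 5c, then zero-pad to 6 bytes: K' = 03 5c 00 00 00 00.
XOR each byte with 0x36: 03⊕36=35, 5c⊕36=6a, 00⊕36=36, 00⊕36=36, 00⊕36=36, 00⊕36=36.

356a36363636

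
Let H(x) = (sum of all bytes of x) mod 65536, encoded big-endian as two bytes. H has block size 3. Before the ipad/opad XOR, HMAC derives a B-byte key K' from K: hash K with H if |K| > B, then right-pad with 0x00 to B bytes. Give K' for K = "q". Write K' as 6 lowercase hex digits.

Key "q" = 71 is 1 byte ≤ B = 3; zero-pad to 3 bytes: K' = 71 00 00.

710000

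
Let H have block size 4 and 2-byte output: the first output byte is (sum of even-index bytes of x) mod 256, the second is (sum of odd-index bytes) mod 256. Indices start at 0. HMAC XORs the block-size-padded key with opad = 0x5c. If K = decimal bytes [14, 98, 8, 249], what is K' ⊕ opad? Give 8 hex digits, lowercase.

523e54a5

Key decimal bytes [14, 98, 8, 249] = 0e 62 08 f9 is exactly B = 4 bytes: K' = 0e 62 08 f9.
XOR each byte with 0x5c: 0e⊕5c=52, 62⊕5c=3e, 08⊕5c=54, f9⊕5c=a5.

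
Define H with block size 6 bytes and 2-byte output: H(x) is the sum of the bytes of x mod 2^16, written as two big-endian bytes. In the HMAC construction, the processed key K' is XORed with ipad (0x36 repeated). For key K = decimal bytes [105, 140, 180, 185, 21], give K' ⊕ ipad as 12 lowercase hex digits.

Key decimal bytes [105, 140, 180, 185, 21] = 69 8c b4 b9 15 is 5 bytes ≤ B = 6; zero-pad to 6 bytes: K' = 69 8c b4 b9 15 00.
XOR each byte with 0x36: 69⊕36=5f, 8c⊕36=ba, b4⊕36=82, b9⊕36=8f, 15⊕36=23, 00⊕36=36.

5fba828f2336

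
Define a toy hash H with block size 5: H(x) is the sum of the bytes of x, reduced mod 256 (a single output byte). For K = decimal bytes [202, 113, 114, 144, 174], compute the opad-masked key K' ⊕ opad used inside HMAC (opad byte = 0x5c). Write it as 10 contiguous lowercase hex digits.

Key decimal bytes [202, 113, 114, 144, 174] = ca 71 72 90 ae is exactly B = 5 bytes: K' = ca 71 72 90 ae.
XOR each byte with 0x5c: ca⊕5c=96, 71⊕5c=2d, 72⊕5c=2e, 90⊕5c=cc, ae⊕5c=f2.

962d2eccf2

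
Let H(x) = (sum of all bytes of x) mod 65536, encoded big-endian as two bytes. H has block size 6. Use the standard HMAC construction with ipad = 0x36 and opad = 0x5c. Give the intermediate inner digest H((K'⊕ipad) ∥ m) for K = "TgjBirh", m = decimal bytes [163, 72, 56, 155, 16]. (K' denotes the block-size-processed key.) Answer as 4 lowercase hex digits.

Key "TgjBirh" = 54 67 6a 42 69 72 68 is 7 bytes > B = 6, so hash it first: H(key) = 02 aa, then zero-pad to 6 bytes: K' = 02 aa 00 00 00 00.
K' ⊕ ipad = 34 9c 36 36 36 36.
Inner input = 34 9c 36 36 36 36 ∥ a3 48 38 9b 10.
Inner hash: sum = 52+156+54+54+54+54+163+72+56+155+16 = 886 → 03 76.

0376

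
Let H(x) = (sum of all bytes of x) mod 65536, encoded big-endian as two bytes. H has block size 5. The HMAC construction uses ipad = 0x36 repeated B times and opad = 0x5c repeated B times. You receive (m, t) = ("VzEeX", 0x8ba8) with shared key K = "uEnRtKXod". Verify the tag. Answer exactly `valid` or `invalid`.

invalid

Key "uEnRtKXod" = 75 45 6e 52 74 4b 58 6f 64 is 9 bytes > B = 5, so hash it first: H(key) = 03 64, then zero-pad to 5 bytes: K' = 03 64 00 00 00.
K' ⊕ ipad = 35 52 36 36 36; K' ⊕ opad = 5f 38 5c 5c 5c.
Inner hash: sum = 53+82+54+54+54+86+122+69+101+88 = 763 → 02 fb.
Outer hash (recomputed tag): sum = 95+56+92+92+92+2+251 = 680 → 02 a8.
Recomputed tag = 02a8; claimed = 8ba8 → mismatch.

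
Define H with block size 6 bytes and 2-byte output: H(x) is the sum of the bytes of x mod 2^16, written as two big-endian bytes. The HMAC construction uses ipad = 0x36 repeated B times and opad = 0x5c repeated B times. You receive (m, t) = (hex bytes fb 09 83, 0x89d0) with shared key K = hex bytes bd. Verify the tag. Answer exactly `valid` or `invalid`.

invalid

Key hex bytes bd is 1 byte ≤ B = 6; zero-pad to 6 bytes: K' = bd 00 00 00 00 00.
K' ⊕ ipad = 8b 36 36 36 36 36; K' ⊕ opad = e1 5c 5c 5c 5c 5c.
Inner hash: sum = 139+54+54+54+54+54+251+9+131 = 800 → 03 20.
Outer hash (recomputed tag): sum = 225+92+92+92+92+92+3+32 = 720 → 02 d0.
Recomputed tag = 02d0; claimed = 89d0 → mismatch.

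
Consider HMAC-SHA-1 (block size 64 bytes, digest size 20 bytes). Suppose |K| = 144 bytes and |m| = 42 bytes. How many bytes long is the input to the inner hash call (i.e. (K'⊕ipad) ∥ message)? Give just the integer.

106

Key is 144 > 64 bytes, so it is hashed to 20 bytes then zero-padded to 64: |K'| = 64.
Inner input = (K'⊕ipad) ∥ m → 64 + 42 = 106 bytes.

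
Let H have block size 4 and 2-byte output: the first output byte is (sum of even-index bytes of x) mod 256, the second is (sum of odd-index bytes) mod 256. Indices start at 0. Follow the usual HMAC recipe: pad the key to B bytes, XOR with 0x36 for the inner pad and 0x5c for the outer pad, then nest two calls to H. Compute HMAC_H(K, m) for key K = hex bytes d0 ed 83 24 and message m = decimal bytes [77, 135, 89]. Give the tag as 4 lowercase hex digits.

ac9d

Key hex bytes d0 ed 83 24 is exactly B = 4 bytes: K' = d0 ed 83 24.
K' ⊕ ipad = e6 db b5 12.  K' ⊕ opad = 8c b1 df 78.
Inner input = (K'⊕ipad) ∥ m = e6 db b5 12 ∥ 4d 87 59.
Inner hash: even-index sum = 577 mod 256 = 65; odd-index sum = 372 mod 256 = 116 → 41 74.
Outer input = (K'⊕opad) ∥ inner = 8c b1 df 78 ∥ 41 74.
Outer hash (tag): even-index sum = 428 mod 256 = 172; odd-index sum = 413 mod 256 = 157 → ac 9d.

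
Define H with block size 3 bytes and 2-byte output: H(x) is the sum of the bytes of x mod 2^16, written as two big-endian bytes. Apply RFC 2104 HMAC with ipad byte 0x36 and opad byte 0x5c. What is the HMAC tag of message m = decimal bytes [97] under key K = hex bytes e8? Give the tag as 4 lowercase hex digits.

Key hex bytes e8 is 1 byte ≤ B = 3; zero-pad to 3 bytes: K' = e8 00 00.
K' ⊕ ipad = de 36 36.  K' ⊕ opad = b4 5c 5c.
Inner input = (K'⊕ipad) ∥ m = de 36 36 ∥ 61.
Inner hash: sum = 222+54+54+97 = 427 → 01 ab.
Outer input = (K'⊕opad) ∥ inner = b4 5c 5c ∥ 01 ab.
Outer hash (tag): sum = 180+92+92+1+171 = 536 → 02 18.

0218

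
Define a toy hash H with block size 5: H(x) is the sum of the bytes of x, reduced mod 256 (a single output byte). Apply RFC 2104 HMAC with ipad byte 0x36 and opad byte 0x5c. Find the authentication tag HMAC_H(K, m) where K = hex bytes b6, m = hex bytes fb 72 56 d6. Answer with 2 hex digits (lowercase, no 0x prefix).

Key hex bytes b6 is 1 byte ≤ B = 5; zero-pad to 5 bytes: K' = b6 00 00 00 00.
K' ⊕ ipad = 80 36 36 36 36.  K' ⊕ opad = ea 5c 5c 5c 5c.
Inner input = (K'⊕ipad) ∥ m = 80 36 36 36 36 ∥ fb 72 56 d6.
Inner hash: sum = 128+54+54+54+54+251+114+86+214 = 1009; mod 256 = 241 → f1.
Outer input = (K'⊕opad) ∥ inner = ea 5c 5c 5c 5c ∥ f1.
Outer hash (tag): sum = 234+92+92+92+92+241 = 843; mod 256 = 75 → 4b.

4b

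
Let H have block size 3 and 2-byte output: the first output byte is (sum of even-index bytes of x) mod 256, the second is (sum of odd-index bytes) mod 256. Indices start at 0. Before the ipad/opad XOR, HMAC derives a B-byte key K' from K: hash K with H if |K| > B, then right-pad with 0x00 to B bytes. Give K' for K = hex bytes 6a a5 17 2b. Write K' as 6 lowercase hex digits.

|K| = 4 > B = 3, so first hash the key.
H(K): even-index sum = 129 mod 256 = 129; odd-index sum = 208 mod 256 = 208 → 81 d0.
Zero-pad H(K) = 81 d0 to 3 bytes: K' = 81 d0 00.

81d000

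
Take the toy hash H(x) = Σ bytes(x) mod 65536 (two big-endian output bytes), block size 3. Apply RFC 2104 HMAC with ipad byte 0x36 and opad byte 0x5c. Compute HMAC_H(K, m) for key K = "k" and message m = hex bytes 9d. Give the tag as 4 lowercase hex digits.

0156

Key "k" = 6b is 1 byte ≤ B = 3; zero-pad to 3 bytes: K' = 6b 00 00.
K' ⊕ ipad = 5d 36 36.  K' ⊕ opad = 37 5c 5c.
Inner input = (K'⊕ipad) ∥ m = 5d 36 36 ∥ 9d.
Inner hash: sum = 93+54+54+157 = 358 → 01 66.
Outer input = (K'⊕opad) ∥ inner = 37 5c 5c ∥ 01 66.
Outer hash (tag): sum = 55+92+92+1+102 = 342 → 01 56.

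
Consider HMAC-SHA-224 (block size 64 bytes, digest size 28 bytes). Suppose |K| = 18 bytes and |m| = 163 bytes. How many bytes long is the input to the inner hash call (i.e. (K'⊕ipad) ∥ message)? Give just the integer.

Key is 18 ≤ 64 bytes, zero-padded: |K'| = 64.
Inner input = (K'⊕ipad) ∥ m → 64 + 163 = 227 bytes.

227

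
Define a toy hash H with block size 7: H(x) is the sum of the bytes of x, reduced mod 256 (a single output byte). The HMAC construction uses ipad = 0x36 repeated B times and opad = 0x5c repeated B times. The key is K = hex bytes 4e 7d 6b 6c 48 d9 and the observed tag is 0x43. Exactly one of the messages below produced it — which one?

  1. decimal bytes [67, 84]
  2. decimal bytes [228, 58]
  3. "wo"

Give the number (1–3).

Key hex bytes 4e 7d 6b 6c 48 d9 is 6 bytes ≤ B = 7; zero-pad to 7 bytes: K' = 4e 7d 6b 6c 48 d9 00.
K' ⊕ ipad = 78 4b 5d 5a 7e ef 36; K' ⊕ opad = 12 21 37 30 14 85 5c.
m1: inner = H(78 4b 5d 5a 7e ef 36 43 54) = b4; tag = H(12 21 37 30 14 85 5c b4) = 43 ← matches
m2: inner = H(78 4b 5d 5a 7e ef 36 e4 3a) = 3b; tag = H(12 21 37 30 14 85 5c 3b) = ca
m3: inner = H(78 4b 5d 5a 7e ef 36 77 6f) = 03; tag = H(12 21 37 30 14 85 5c 03) = 92

1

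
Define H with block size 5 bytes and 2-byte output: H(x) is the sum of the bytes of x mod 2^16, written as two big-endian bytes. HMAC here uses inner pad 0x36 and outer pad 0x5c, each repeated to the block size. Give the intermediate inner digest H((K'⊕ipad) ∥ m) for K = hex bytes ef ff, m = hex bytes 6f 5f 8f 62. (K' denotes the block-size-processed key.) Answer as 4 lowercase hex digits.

0403

Key hex bytes ef ff is 2 bytes ≤ B = 5; zero-pad to 5 bytes: K' = ef ff 00 00 00.
K' ⊕ ipad = d9 c9 36 36 36.
Inner input = d9 c9 36 36 36 ∥ 6f 5f 8f 62.
Inner hash: sum = 217+201+54+54+54+111+95+143+98 = 1027 → 04 03.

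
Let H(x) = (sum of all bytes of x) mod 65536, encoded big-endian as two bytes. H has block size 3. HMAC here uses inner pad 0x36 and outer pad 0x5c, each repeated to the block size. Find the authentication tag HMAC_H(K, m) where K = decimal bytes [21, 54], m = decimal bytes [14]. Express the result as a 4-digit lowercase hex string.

0176

Key decimal bytes [21, 54] = 15 36 is 2 bytes ≤ B = 3; zero-pad to 3 bytes: K' = 15 36 00.
K' ⊕ ipad = 23 00 36.  K' ⊕ opad = 49 6a 5c.
Inner input = (K'⊕ipad) ∥ m = 23 00 36 ∥ 0e.
Inner hash: sum = 35+0+54+14 = 103 → 00 67.
Outer input = (K'⊕opad) ∥ inner = 49 6a 5c ∥ 00 67.
Outer hash (tag): sum = 73+106+92+0+103 = 374 → 01 76.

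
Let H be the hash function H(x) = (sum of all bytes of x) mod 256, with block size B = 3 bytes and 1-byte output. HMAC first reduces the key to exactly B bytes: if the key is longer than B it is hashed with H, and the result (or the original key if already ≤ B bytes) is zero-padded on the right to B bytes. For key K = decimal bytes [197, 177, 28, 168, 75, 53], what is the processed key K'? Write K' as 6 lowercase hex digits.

|K| = 6 > B = 3, so first hash the key.
H(K): sum = 197+177+28+168+75+53 = 698; mod 256 = 186 → ba.
Zero-pad H(K) = ba to 3 bytes: K' = ba 00 00.

ba0000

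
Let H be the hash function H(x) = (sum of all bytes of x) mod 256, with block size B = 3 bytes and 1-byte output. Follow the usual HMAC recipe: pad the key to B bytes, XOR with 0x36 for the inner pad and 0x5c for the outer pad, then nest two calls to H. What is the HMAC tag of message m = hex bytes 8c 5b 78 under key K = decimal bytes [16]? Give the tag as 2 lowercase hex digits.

f5

Key decimal bytes [16] = 10 is 1 byte ≤ B = 3; zero-pad to 3 bytes: K' = 10 00 00.
K' ⊕ ipad = 26 36 36.  K' ⊕ opad = 4c 5c 5c.
Inner input = (K'⊕ipad) ∥ m = 26 36 36 ∥ 8c 5b 78.
Inner hash: sum = 38+54+54+140+91+120 = 497; mod 256 = 241 → f1.
Outer input = (K'⊕opad) ∥ inner = 4c 5c 5c ∥ f1.
Outer hash (tag): sum = 76+92+92+241 = 501; mod 256 = 245 → f5.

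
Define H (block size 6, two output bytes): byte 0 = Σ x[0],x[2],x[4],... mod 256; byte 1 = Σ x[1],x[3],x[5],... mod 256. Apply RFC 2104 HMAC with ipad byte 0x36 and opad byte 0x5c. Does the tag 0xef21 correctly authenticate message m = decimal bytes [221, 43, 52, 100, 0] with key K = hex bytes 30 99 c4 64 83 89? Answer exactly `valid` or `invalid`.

Key hex bytes 30 99 c4 64 83 89 is exactly B = 6 bytes: K' = 30 99 c4 64 83 89.
K' ⊕ ipad = 06 af f2 52 b5 bf; K' ⊕ opad = 6c c5 98 38 df d5.
Inner hash: even-index sum = 702 mod 256 = 190; odd-index sum = 591 mod 256 = 79 → be 4f.
Outer hash (recomputed tag): even-index sum = 673 mod 256 = 161; odd-index sum = 545 mod 256 = 33 → a1 21.
Recomputed tag = a121; claimed = ef21 → mismatch.

invalid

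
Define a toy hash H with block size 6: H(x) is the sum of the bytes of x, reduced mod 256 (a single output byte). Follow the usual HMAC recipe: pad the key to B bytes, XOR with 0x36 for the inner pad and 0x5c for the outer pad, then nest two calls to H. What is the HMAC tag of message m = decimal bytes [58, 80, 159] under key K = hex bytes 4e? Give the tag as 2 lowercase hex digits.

Key hex bytes 4e is 1 byte ≤ B = 6; zero-pad to 6 bytes: K' = 4e 00 00 00 00 00.
K' ⊕ ipad = 78 36 36 36 36 36.  K' ⊕ opad = 12 5c 5c 5c 5c 5c.
Inner input = (K'⊕ipad) ∥ m = 78 36 36 36 36 36 ∥ 3a 50 9f.
Inner hash: sum = 120+54+54+54+54+54+58+80+159 = 687; mod 256 = 175 → af.
Outer input = (K'⊕opad) ∥ inner = 12 5c 5c 5c 5c 5c ∥ af.
Outer hash (tag): sum = 18+92+92+92+92+92+175 = 653; mod 256 = 141 → 8d.

8d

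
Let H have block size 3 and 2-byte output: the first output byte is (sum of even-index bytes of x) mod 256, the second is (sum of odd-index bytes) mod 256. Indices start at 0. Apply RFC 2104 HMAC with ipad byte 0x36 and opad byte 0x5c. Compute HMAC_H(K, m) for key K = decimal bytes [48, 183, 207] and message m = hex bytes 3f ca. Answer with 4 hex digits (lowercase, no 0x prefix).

Key decimal bytes [48, 183, 207] = 30 b7 cf is exactly B = 3 bytes: K' = 30 b7 cf.
K' ⊕ ipad = 06 81 f9.  K' ⊕ opad = 6c eb 93.
Inner input = (K'⊕ipad) ∥ m = 06 81 f9 ∥ 3f ca.
Inner hash: even-index sum = 457 mod 256 = 201; odd-index sum = 192 mod 256 = 192 → c9 c0.
Outer input = (K'⊕opad) ∥ inner = 6c eb 93 ∥ c9 c0.
Outer hash (tag): even-index sum = 447 mod 256 = 191; odd-index sum = 436 mod 256 = 180 → bf b4.

bfb4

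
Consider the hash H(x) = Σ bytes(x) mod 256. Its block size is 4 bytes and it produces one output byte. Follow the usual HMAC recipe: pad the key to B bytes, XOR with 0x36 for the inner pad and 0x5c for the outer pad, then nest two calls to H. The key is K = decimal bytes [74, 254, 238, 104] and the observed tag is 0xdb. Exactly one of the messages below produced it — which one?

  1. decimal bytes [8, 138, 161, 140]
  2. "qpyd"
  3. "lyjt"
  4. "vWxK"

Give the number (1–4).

Key decimal bytes [74, 254, 238, 104] = 4a fe ee 68 is exactly B = 4 bytes: K' = 4a fe ee 68.
K' ⊕ ipad = 7c c8 d8 5e; K' ⊕ opad = 16 a2 b2 34.
m1: inner = H(7c c8 d8 5e 08 8a a1 8c) = 39; tag = H(16 a2 b2 34 39) = d7
m2: inner = H(7c c8 d8 5e 71 70 79 64) = 38; tag = H(16 a2 b2 34 38) = d6
m3: inner = H(7c c8 d8 5e 6c 79 6a 74) = 3d; tag = H(16 a2 b2 34 3d) = db ← matches
m4: inner = H(7c c8 d8 5e 76 57 78 4b) = 0a; tag = H(16 a2 b2 34 0a) = a8

3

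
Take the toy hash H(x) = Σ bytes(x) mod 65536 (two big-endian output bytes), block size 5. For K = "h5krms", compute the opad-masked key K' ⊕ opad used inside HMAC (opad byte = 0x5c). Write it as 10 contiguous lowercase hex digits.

5e065c5c5c

Key "h5krms" = 68 35 6b 72 6d 73 is 6 bytes > B = 5, so hash it first: H(key) = 02 5a, then zero-pad to 5 bytes: K' = 02 5a 00 00 00.
XOR each byte with 0x5c: 02⊕5c=5e, 5a⊕5c=06, 00⊕5c=5c, 00⊕5c=5c, 00⊕5c=5c.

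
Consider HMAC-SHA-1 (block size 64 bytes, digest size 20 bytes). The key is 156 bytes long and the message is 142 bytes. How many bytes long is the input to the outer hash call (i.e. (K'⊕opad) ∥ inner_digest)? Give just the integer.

84

Key is 156 > 64 bytes, so it is hashed to 20 bytes then zero-padded to 64: |K'| = 64.
Outer input = (K'⊕opad) ∥ H(inner) → 64 + 20 = 84 bytes.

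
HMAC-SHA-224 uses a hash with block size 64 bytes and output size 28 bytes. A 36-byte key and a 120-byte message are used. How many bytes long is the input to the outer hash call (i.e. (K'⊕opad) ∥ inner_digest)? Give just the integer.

92

Key is 36 ≤ 64 bytes, zero-padded: |K'| = 64.
Outer input = (K'⊕opad) ∥ H(inner) → 64 + 28 = 92 bytes.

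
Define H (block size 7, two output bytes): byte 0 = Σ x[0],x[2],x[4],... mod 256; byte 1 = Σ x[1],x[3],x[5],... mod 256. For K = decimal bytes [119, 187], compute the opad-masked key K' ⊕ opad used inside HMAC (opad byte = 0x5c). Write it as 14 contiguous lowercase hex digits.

Key decimal bytes [119, 187] = 77 bb is 2 bytes ≤ B = 7; zero-pad to 7 bytes: K' = 77 bb 00 00 00 00 00.
XOR each byte with 0x5c: 77⊕5c=2b, bb⊕5c=e7, 00⊕5c=5c, 00⊕5c=5c, 00⊕5c=5c, 00⊕5c=5c, 00⊕5c=5c.

2be75c5c5c5c5c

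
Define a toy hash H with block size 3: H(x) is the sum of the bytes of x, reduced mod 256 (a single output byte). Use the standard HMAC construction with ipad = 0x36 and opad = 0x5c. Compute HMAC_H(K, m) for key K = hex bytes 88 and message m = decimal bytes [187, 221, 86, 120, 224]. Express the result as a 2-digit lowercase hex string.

Key hex bytes 88 is 1 byte ≤ B = 3; zero-pad to 3 bytes: K' = 88 00 00.
K' ⊕ ipad = be 36 36.  K' ⊕ opad = d4 5c 5c.
Inner input = (K'⊕ipad) ∥ m = be 36 36 ∥ bb dd 56 78 e0.
Inner hash: sum = 190+54+54+187+221+86+120+224 = 1136; mod 256 = 112 → 70.
Outer input = (K'⊕opad) ∥ inner = d4 5c 5c ∥ 70.
Outer hash (tag): sum = 212+92+92+112 = 508; mod 256 = 252 → fc.

fc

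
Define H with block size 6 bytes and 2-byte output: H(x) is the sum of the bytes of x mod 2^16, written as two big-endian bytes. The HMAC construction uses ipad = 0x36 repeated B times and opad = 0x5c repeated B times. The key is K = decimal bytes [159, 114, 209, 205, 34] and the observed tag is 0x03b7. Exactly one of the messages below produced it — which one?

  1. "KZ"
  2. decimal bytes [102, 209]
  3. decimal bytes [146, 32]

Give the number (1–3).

Key decimal bytes [159, 114, 209, 205, 34] = 9f 72 d1 cd 22 is 5 bytes ≤ B = 6; zero-pad to 6 bytes: K' = 9f 72 d1 cd 22 00.
K' ⊕ ipad = a9 44 e7 fb 14 36; K' ⊕ opad = c3 2e 8d 91 7e 5c.
m1: inner = H(a9 44 e7 fb 14 36 4b 5a) = 03 be; tag = H(c3 2e 8d 91 7e 5c 03 be) = 03aa
m2: inner = H(a9 44 e7 fb 14 36 66 d1) = 04 50; tag = H(c3 2e 8d 91 7e 5c 04 50) = 033d
m3: inner = H(a9 44 e7 fb 14 36 92 20) = 03 cb; tag = H(c3 2e 8d 91 7e 5c 03 cb) = 03b7 ← matches

3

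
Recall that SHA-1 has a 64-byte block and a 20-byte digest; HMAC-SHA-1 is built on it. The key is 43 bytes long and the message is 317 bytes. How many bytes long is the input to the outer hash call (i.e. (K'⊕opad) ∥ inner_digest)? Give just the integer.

84

Key is 43 ≤ 64 bytes, zero-padded: |K'| = 64.
Outer input = (K'⊕opad) ∥ H(inner) → 64 + 20 = 84 bytes.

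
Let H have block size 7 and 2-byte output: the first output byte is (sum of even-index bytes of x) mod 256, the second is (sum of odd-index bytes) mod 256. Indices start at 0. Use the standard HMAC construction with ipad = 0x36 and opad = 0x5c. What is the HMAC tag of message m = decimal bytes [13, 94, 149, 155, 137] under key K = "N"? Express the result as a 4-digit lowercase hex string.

f327

Key "N" = 4e is 1 byte ≤ B = 7; zero-pad to 7 bytes: K' = 4e 00 00 00 00 00 00.
K' ⊕ ipad = 78 36 36 36 36 36 36.  K' ⊕ opad = 12 5c 5c 5c 5c 5c 5c.
Inner input = (K'⊕ipad) ∥ m = 78 36 36 36 36 36 36 ∥ 0d 5e 95 9b 89.
Inner hash: even-index sum = 531 mod 256 = 19; odd-index sum = 461 mod 256 = 205 → 13 cd.
Outer input = (K'⊕opad) ∥ inner = 12 5c 5c 5c 5c 5c 5c ∥ 13 cd.
Outer hash (tag): even-index sum = 499 mod 256 = 243; odd-index sum = 295 mod 256 = 39 → f3 27.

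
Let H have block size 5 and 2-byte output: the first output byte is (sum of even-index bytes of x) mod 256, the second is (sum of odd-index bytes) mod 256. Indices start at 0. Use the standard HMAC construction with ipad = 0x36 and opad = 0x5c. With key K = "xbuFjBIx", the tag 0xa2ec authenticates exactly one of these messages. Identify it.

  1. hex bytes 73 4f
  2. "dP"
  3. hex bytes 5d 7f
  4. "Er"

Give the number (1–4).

2

Key "xbuFjBIx" = 78 62 75 46 6a 42 49 78 is 8 bytes > B = 5, so hash it first: H(key) = a0 62, then zero-pad to 5 bytes: K' = a0 62 00 00 00.
K' ⊕ ipad = 96 54 36 36 36; K' ⊕ opad = fc 3e 5c 5c 5c.
m1: inner = H(96 54 36 36 36 73 4f) = 51 fd; tag = H(fc 3e 5c 5c 5c 51 fd) = b1eb
m2: inner = H(96 54 36 36 36 64 50) = 52 ee; tag = H(fc 3e 5c 5c 5c 52 ee) = a2ec ← matches
m3: inner = H(96 54 36 36 36 5d 7f) = 81 e7; tag = H(fc 3e 5c 5c 5c 81 e7) = 9b1b
m4: inner = H(96 54 36 36 36 45 72) = 74 cf; tag = H(fc 3e 5c 5c 5c 74 cf) = 830e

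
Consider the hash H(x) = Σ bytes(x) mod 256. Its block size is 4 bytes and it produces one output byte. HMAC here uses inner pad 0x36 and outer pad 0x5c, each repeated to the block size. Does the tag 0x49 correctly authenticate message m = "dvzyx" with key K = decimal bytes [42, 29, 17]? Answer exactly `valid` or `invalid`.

valid

Key decimal bytes [42, 29, 17] = 2a 1d 11 is 3 bytes ≤ B = 4; zero-pad to 4 bytes: K' = 2a 1d 11 00.
K' ⊕ ipad = 1c 2b 27 36; K' ⊕ opad = 76 41 4d 5c.
Inner hash: sum = 28+43+39+54+100+118+122+121+120 = 745; mod 256 = 233 → e9.
Outer hash (recomputed tag): sum = 118+65+77+92+233 = 585; mod 256 = 73 → 49.
Recomputed tag = 49; claimed = 49 → match.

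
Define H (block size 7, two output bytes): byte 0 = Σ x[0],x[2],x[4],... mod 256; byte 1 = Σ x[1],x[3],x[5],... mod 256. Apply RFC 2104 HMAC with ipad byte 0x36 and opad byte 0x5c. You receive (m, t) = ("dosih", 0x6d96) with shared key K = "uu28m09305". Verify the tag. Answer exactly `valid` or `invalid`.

Key "uu28m09305" = 75 75 32 38 6d 30 39 33 30 35 is 10 bytes > B = 7, so hash it first: H(key) = 7d 45, then zero-pad to 7 bytes: K' = 7d 45 00 00 00 00 00.
K' ⊕ ipad = 4b 73 36 36 36 36 36; K' ⊕ opad = 21 19 5c 5c 5c 5c 5c.
Inner hash: even-index sum = 453 mod 256 = 197; odd-index sum = 542 mod 256 = 30 → c5 1e.
Outer hash (recomputed tag): even-index sum = 339 mod 256 = 83; odd-index sum = 406 mod 256 = 150 → 53 96.
Recomputed tag = 5396; claimed = 6d96 → mismatch.

invalid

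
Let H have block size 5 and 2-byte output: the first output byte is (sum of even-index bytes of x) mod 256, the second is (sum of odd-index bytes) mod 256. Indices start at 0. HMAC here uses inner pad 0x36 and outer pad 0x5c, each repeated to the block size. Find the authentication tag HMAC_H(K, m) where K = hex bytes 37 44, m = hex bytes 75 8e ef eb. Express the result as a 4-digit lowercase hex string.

Key hex bytes 37 44 is 2 bytes ≤ B = 5; zero-pad to 5 bytes: K' = 37 44 00 00 00.
K' ⊕ ipad = 01 72 36 36 36.  K' ⊕ opad = 6b 18 5c 5c 5c.
Inner input = (K'⊕ipad) ∥ m = 01 72 36 36 36 ∥ 75 8e ef eb.
Inner hash: even-index sum = 486 mod 256 = 230; odd-index sum = 524 mod 256 = 12 → e6 0c.
Outer input = (K'⊕opad) ∥ inner = 6b 18 5c 5c 5c ∥ e6 0c.
Outer hash (tag): even-index sum = 303 mod 256 = 47; odd-index sum = 346 mod 256 = 90 → 2f 5a.

2f5a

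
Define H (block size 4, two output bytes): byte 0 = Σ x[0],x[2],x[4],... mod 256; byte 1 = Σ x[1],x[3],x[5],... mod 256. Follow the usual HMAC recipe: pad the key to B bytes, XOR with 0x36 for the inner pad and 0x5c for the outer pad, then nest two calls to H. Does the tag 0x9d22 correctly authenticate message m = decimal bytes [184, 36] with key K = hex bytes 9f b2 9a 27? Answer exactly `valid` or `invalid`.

invalid

Key hex bytes 9f b2 9a 27 is exactly B = 4 bytes: K' = 9f b2 9a 27.
K' ⊕ ipad = a9 84 ac 11; K' ⊕ opad = c3 ee c6 7b.
Inner hash: even-index sum = 525 mod 256 = 13; odd-index sum = 185 mod 256 = 185 → 0d b9.
Outer hash (recomputed tag): even-index sum = 406 mod 256 = 150; odd-index sum = 546 mod 256 = 34 → 96 22.
Recomputed tag = 9622; claimed = 9d22 → mismatch.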